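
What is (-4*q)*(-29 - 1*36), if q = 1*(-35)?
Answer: -9100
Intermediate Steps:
q = -35
(-4*q)*(-29 - 1*36) = (-4*(-35))*(-29 - 1*36) = 140*(-29 - 36) = 140*(-65) = -9100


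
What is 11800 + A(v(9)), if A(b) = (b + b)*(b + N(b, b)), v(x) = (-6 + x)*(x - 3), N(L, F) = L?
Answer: 13096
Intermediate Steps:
v(x) = (-6 + x)*(-3 + x)
A(b) = 4*b² (A(b) = (b + b)*(b + b) = (2*b)*(2*b) = 4*b²)
11800 + A(v(9)) = 11800 + 4*(18 + 9² - 9*9)² = 11800 + 4*(18 + 81 - 81)² = 11800 + 4*18² = 11800 + 4*324 = 11800 + 1296 = 13096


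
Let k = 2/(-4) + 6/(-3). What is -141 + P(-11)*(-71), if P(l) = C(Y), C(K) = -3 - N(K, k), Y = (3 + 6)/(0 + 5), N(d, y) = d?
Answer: 999/5 ≈ 199.80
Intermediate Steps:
k = -5/2 (k = 2*(-¼) + 6*(-⅓) = -½ - 2 = -5/2 ≈ -2.5000)
Y = 9/5 ≈ 1.8000
C(K) = -3 - K
P(l) = -24/5 (P(l) = -3 - 1*9/5 = -3 - 9/5 = -24/5)
-141 + P(-11)*(-71) = -141 - 24/5*(-71) = -141 + 1704/5 = 999/5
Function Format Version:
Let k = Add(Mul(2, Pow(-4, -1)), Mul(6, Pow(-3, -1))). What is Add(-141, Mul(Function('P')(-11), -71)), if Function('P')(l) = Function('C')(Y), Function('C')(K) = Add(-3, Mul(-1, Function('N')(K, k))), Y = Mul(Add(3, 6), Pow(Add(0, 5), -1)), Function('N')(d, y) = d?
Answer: Rational(999, 5) ≈ 199.80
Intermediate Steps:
k = Rational(-5, 2) (k = Add(Mul(2, Rational(-1, 4)), Mul(6, Rational(-1, 3))) = Add(Rational(-1, 2), -2) = Rational(-5, 2) ≈ -2.5000)
Y = Rational(9, 5) (Y = Mul(9, Pow(5, -1)) = Mul(9, Rational(1, 5)) = Rational(9, 5) ≈ 1.8000)
Function('C')(K) = Add(-3, Mul(-1, K))
Function('P')(l) = Rational(-24, 5) (Function('P')(l) = Add(-3, Mul(-1, Rational(9, 5))) = Add(-3, Rational(-9, 5)) = Rational(-24, 5))
Add(-141, Mul(Function('P')(-11), -71)) = Add(-141, Mul(Rational(-24, 5), -71)) = Add(-141, Rational(1704, 5)) = Rational(999, 5)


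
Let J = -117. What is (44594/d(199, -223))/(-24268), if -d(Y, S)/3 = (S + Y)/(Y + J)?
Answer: -914177/436824 ≈ -2.0928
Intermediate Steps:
d(Y, S) = -3*(S + Y)/(-117 + Y) (d(Y, S) = -3*(S + Y)/(Y - 117) = -3*(S + Y)/(-117 + Y))
(44594/d(199, -223))/(-24268) = (44594/((3*(-1*(-223) - 1*199)/(-117 + 199))))/(-24268) = (44594/((3*(223 - 199)/82)))*(-1/24268) = (44594/((3*(1/82)*24)))*(-1/24268) = (44594/(36/41))*(-1/24268) = (44594*(41/36))*(-1/24268) = (914177/18)*(-1/24268) = -914177/436824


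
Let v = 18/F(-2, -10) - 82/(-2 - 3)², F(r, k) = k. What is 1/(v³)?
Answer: -15625/2048383 ≈ -0.0076280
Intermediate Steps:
v = -127/25 (v = 18/(-10) - 82/(-2 - 3)² = 18*(-⅒) - 82/((-5)²) = -9/5 - 82/25 = -127/25 ≈ -5.0800)
1/(v³) = 1/((-127/25)³) = 1/(-2048383/15625) = -15625/2048383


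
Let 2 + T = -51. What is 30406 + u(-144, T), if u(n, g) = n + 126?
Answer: 30388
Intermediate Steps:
T = -53 (T = -2 - 51 = -53)
u(n, g) = 126 + n
30406 + u(-144, T) = 30406 + (126 - 144) = 30406 - 18 = 30388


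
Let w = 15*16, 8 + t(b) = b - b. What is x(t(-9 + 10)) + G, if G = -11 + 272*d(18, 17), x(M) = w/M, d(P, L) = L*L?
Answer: 78567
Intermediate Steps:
d(P, L) = L²
t(b) = -8 (t(b) = -8 + (b - b) = -8 + 0 = -8)
w = 240
x(M) = 240/M
G = 78597 (G = -11 + 272*17² = -11 + 272*289 = -11 + 78608 = 78597)
x(t(-9 + 10)) + G = 240/(-8) + 78597 = 240*(-⅛) + 78597 = -30 + 78597 = 78567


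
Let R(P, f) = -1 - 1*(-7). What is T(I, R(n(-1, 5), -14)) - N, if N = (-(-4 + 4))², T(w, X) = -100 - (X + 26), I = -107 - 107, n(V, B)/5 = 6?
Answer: -132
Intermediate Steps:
n(V, B) = 30 (n(V, B) = 5*6 = 30)
I = -214
R(P, f) = 6 (R(P, f) = -1 + 7 = 6)
T(w, X) = -126 - X (T(w, X) = -100 - (26 + X) = -100 + (-26 - X) = -126 - X)
N = 0 (N = (-1*0)² = 0² = 0)
T(I, R(n(-1, 5), -14)) - N = (-126 - 1*6) - 1*0 = (-126 - 6) + 0 = -132 + 0 = -132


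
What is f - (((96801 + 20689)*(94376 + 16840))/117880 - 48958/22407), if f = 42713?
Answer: -91817276381/1347621 ≈ -68133.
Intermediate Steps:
f - (((96801 + 20689)*(94376 + 16840))/117880 - 48958/22407) = 42713 - (((96801 + 20689)*(94376 + 16840))/117880 - 48958/22407) = 42713 - ((117490*111216)*(1/117880) - 48958*1/22407) = 42713 - (13066767840*(1/117880) - 6994/3201) = 42713 - (46667028/421 - 6994/3201) = 42713 - 1*149378212154/1347621 = 42713 - 149378212154/1347621 = -91817276381/1347621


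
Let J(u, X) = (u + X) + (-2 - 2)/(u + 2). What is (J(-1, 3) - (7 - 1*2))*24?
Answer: -168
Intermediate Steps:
J(u, X) = X + u - 4/(2 + u) (J(u, X) = (X + u) - 4/(2 + u) = X + u - 4/(2 + u))
(J(-1, 3) - (7 - 1*2))*24 = ((-4 + (-1)² + 2*3 + 2*(-1) + 3*(-1))/(2 - 1) - (7 - 1*2))*24 = ((-4 + 1 + 6 - 2 - 3)/1 - (7 - 2))*24 = (1*(-2) - 1*5)*24 = (-2 - 5)*24 = -7*24 = -168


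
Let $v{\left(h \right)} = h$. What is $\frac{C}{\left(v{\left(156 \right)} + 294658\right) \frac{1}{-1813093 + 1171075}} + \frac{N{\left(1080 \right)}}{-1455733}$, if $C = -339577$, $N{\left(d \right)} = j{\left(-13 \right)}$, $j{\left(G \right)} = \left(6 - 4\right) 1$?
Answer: $\frac{12206575755905435}{16506556487} \approx 7.395 \cdot 10^{5}$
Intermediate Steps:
$j{\left(G \right)} = 2$ ($j{\left(G \right)} = 2 \cdot 1 = 2$)
$N{\left(d \right)} = 2$
$\frac{C}{\left(v{\left(156 \right)} + 294658\right) \frac{1}{-1813093 + 1171075}} + \frac{N{\left(1080 \right)}}{-1455733} = - \frac{339577}{\left(156 + 294658\right) \frac{1}{-1813093 + 1171075}} + \frac{2}{-1455733} = - \frac{339577}{294814 \frac{1}{-642018}} + 2 \left(- \frac{1}{1455733}\right) = - \frac{339577}{294814 \left(- \frac{1}{642018}\right)} - \frac{2}{1455733} = - \frac{339577}{- \frac{11339}{24693}} - \frac{2}{1455733} = \left(-339577\right) \left(- \frac{24693}{11339}\right) - \frac{2}{1455733} = \frac{8385174861}{11339} - \frac{2}{1455733} = \frac{12206575755905435}{16506556487}$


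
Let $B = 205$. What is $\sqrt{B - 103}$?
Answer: $\sqrt{102} \approx 10.1$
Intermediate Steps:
$\sqrt{B - 103} = \sqrt{205 - 103} = \sqrt{102}$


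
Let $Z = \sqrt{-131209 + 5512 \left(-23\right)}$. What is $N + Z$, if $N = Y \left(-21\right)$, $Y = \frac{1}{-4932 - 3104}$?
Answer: $\frac{3}{1148} + 63 i \sqrt{65} \approx 0.0026132 + 507.92 i$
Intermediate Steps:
$Y = - \frac{1}{8036}$ ($Y = \frac{1}{-8036} = - \frac{1}{8036} \approx -0.00012444$)
$N = \frac{3}{1148}$ ($N = \left(- \frac{1}{8036}\right) \left(-21\right) = \frac{3}{1148} \approx 0.0026132$)
$Z = 63 i \sqrt{65}$ ($Z = \sqrt{-131209 - 126776} = \sqrt{-257985} = 63 i \sqrt{65} \approx 507.92 i$)
$N + Z = \frac{3}{1148} + 63 i \sqrt{65}$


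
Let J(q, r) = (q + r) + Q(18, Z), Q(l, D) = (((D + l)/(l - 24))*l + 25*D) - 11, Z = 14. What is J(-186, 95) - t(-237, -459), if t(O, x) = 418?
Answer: -266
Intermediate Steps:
Q(l, D) = -11 + 25*D + l*(D + l)/(-24 + l) (Q(l, D) = (((D + l)/(-24 + l))*l + 25*D) - 11 = (l*(D + l)/(-24 + l) + 25*D) - 11 = (25*D + l*(D + l)/(-24 + l)) - 11 = -11 + 25*D + l*(D + l)/(-24 + l))
J(q, r) = 243 + q + r (J(q, r) = (q + r) + (264 + 18² - 600*14 - 11*18 + 26*14*18)/(-24 + 18) = (q + r) + (264 + 324 - 8400 - 198 + 6552)/(-6) = (q + r) - ⅙*(-1458) = (q + r) + 243 = 243 + q + r)
J(-186, 95) - t(-237, -459) = (243 - 186 + 95) - 1*418 = 152 - 418 = -266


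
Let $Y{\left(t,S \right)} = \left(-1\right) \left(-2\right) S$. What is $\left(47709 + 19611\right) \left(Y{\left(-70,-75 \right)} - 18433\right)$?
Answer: $-1251007560$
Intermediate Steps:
$Y{\left(t,S \right)} = 2 S$
$\left(47709 + 19611\right) \left(Y{\left(-70,-75 \right)} - 18433\right) = \left(47709 + 19611\right) \left(2 \left(-75\right) - 18433\right) = 67320 \left(-150 - 18433\right) = 67320 \left(-18583\right) = -1251007560$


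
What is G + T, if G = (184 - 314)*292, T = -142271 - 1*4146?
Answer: -184377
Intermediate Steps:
T = -146417 (T = -142271 - 4146 = -146417)
G = -37960 (G = -130*292 = -37960)
G + T = -37960 - 146417 = -184377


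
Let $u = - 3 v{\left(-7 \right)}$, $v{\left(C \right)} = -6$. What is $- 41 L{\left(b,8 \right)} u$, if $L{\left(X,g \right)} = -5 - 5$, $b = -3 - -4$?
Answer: $7380$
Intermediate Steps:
$b = 1$ ($b = -3 + 4 = 1$)
$u = 18$ ($u = \left(-3\right) \left(-6\right) = 18$)
$L{\left(X,g \right)} = -10$
$- 41 L{\left(b,8 \right)} u = \left(-41\right) \left(-10\right) 18 = 410 \cdot 18 = 7380$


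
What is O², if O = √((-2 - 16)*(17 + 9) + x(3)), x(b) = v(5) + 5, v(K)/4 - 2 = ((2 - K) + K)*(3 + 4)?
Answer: -399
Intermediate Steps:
v(K) = 64 (v(K) = 8 + 4*(((2 - K) + K)*(3 + 4)) = 8 + 4*(2*7) = 8 + 4*14 = 8 + 56 = 64)
x(b) = 69 (x(b) = 64 + 5 = 69)
O = I*√399 (O = √((-2 - 16)*(17 + 9) + 69) = √(-18*26 + 69) = √(-468 + 69) = √(-399) = I*√399 ≈ 19.975*I)
O² = (I*√399)² = -399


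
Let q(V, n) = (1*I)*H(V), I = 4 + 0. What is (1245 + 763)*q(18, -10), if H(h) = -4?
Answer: -32128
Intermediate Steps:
I = 4
q(V, n) = -16 (q(V, n) = (1*4)*(-4) = 4*(-4) = -16)
(1245 + 763)*q(18, -10) = (1245 + 763)*(-16) = 2008*(-16) = -32128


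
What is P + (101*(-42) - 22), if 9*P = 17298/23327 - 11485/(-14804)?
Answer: -13251971687221/3107996172 ≈ -4263.8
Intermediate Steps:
P = 523990187/3107996172 (P = (17298/23327 - 11485/(-14804))/9 = (17298*(1/23327) - 11485*(-1/14804))/9 = (17298/23327 + 11485/14804)/9 = (⅑)*(523990187/345332908) = 523990187/3107996172 ≈ 0.16859)
P + (101*(-42) - 22) = 523990187/3107996172 + (101*(-42) - 22) = 523990187/3107996172 + (-4242 - 22) = 523990187/3107996172 - 4264 = -13251971687221/3107996172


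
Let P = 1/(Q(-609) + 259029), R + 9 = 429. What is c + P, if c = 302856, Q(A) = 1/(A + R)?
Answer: 14826763707069/48956480 ≈ 3.0286e+5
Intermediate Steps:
R = 420 (R = -9 + 429 = 420)
Q(A) = 1/(420 + A) (Q(A) = 1/(A + 420) = 1/(420 + A))
P = 189/48956480 (P = 1/(1/(420 - 609) + 259029) = 1/(1/(-189) + 259029) = 1/(-1/189 + 259029) = 1/(48956480/189) = 189/48956480 ≈ 3.8606e-6)
c + P = 302856 + 189/48956480 = 14826763707069/48956480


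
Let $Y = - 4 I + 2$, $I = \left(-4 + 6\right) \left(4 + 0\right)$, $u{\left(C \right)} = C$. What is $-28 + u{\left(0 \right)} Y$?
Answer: $-28$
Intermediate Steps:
$I = 8$ ($I = 2 \cdot 4 = 8$)
$Y = -30$ ($Y = \left(-4\right) 8 + 2 = -32 + 2 = -30$)
$-28 + u{\left(0 \right)} Y = -28 + 0 \left(-30\right) = -28 + 0 = -28$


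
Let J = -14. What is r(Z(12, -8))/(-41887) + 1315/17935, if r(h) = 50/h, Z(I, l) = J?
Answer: 77203642/1051740683 ≈ 0.073406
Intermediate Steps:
Z(I, l) = -14
r(Z(12, -8))/(-41887) + 1315/17935 = (50/(-14))/(-41887) + 1315/17935 = (50*(-1/14))*(-1/41887) + 1315*(1/17935) = -25/7*(-1/41887) + 263/3587 = 25/293209 + 263/3587 = 77203642/1051740683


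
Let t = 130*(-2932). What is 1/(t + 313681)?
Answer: -1/67479 ≈ -1.4819e-5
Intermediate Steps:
t = -381160
1/(t + 313681) = 1/(-381160 + 313681) = 1/(-67479) = -1/67479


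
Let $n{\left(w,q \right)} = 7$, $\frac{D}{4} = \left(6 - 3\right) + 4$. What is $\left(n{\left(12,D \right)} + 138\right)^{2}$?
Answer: $21025$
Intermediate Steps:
$D = 28$ ($D = 4 \left(\left(6 - 3\right) + 4\right) = 4 \left(3 + 4\right) = 4 \cdot 7 = 28$)
$\left(n{\left(12,D \right)} + 138\right)^{2} = \left(7 + 138\right)^{2} = 145^{2} = 21025$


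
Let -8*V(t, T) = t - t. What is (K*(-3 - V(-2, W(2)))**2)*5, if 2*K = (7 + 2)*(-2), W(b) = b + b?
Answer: -405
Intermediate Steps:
W(b) = 2*b
V(t, T) = 0 (V(t, T) = -(t - t)/8 = -1/8*0 = 0)
K = -9 (K = ((7 + 2)*(-2))/2 = (9*(-2))/2 = (1/2)*(-18) = -9)
(K*(-3 - V(-2, W(2)))**2)*5 = -9*(-3 - 1*0)**2*5 = -9*(-3 + 0)**2*5 = -9*(-3)**2*5 = -9*9*5 = -81*5 = -405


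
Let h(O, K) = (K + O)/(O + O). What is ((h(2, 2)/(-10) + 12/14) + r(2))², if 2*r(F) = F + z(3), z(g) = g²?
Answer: 47961/1225 ≈ 39.152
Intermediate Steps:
h(O, K) = (K + O)/(2*O) (h(O, K) = (K + O)/((2*O)) = (K + O)*(1/(2*O)) = (K + O)/(2*O))
r(F) = 9/2 + F/2 (r(F) = (F + 3²)/2 = (F + 9)/2 = (9 + F)/2 = 9/2 + F/2)
((h(2, 2)/(-10) + 12/14) + r(2))² = ((((½)*(2 + 2)/2)/(-10) + 12/14) + (9/2 + (½)*2))² = ((((½)*(½)*4)*(-⅒) + 12*(1/14)) + (9/2 + 1))² = ((1*(-⅒) + 6/7) + 11/2)² = ((-⅒ + 6/7) + 11/2)² = (53/70 + 11/2)² = (219/35)² = 47961/1225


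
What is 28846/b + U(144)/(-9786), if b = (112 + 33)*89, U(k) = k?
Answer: 46738106/21048055 ≈ 2.2205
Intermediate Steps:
b = 12905 (b = 145*89 = 12905)
28846/b + U(144)/(-9786) = 28846/12905 + 144/(-9786) = 28846*(1/12905) + 144*(-1/9786) = 28846/12905 - 24/1631 = 46738106/21048055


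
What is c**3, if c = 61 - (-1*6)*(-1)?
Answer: 166375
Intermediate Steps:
c = 55 (c = 61 - (-6)*(-1) = 61 - 1*6 = 61 - 6 = 55)
c**3 = 55**3 = 166375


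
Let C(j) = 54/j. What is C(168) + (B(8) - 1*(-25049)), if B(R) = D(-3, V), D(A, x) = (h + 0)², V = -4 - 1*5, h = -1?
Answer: 701409/28 ≈ 25050.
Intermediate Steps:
V = -9 (V = -4 - 5 = -9)
D(A, x) = 1 (D(A, x) = (-1 + 0)² = (-1)² = 1)
B(R) = 1
C(168) + (B(8) - 1*(-25049)) = 54/168 + (1 - 1*(-25049)) = 54*(1/168) + (1 + 25049) = 9/28 + 25050 = 701409/28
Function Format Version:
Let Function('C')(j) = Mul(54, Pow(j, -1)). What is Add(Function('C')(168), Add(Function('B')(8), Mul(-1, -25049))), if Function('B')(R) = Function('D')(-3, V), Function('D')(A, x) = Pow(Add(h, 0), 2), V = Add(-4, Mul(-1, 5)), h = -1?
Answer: Rational(701409, 28) ≈ 25050.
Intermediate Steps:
V = -9 (V = Add(-4, -5) = -9)
Function('D')(A, x) = 1 (Function('D')(A, x) = Pow(Add(-1, 0), 2) = Pow(-1, 2) = 1)
Function('B')(R) = 1
Add(Function('C')(168), Add(Function('B')(8), Mul(-1, -25049))) = Add(Mul(54, Pow(168, -1)), Add(1, Mul(-1, -25049))) = Add(Mul(54, Rational(1, 168)), Add(1, 25049)) = Add(Rational(9, 28), 25050) = Rational(701409, 28)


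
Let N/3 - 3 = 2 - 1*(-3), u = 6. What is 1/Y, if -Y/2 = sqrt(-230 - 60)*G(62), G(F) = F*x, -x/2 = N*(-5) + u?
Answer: I*sqrt(290)/8198880 ≈ 2.077e-6*I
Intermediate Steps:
N = 24 (N = 9 + 3*(2 - 1*(-3)) = 9 + 3*(2 + 3) = 9 + 3*5 = 9 + 15 = 24)
x = 228 (x = -2*(24*(-5) + 6) = -2*(-120 + 6) = -2*(-114) = 228)
G(F) = 228*F (G(F) = F*228 = 228*F)
Y = -28272*I*sqrt(290) (Y = -2*sqrt(-230 - 60)*228*62 = -2*sqrt(-290)*14136 = -2*I*sqrt(290)*14136 = -28272*I*sqrt(290) ≈ -4.8146e+5*I)
1/Y = 1/(-28272*I*sqrt(290)) = I*sqrt(290)/8198880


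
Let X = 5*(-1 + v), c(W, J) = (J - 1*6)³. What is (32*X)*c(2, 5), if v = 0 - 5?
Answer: 960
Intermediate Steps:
v = -5
c(W, J) = (-6 + J)³ (c(W, J) = (J - 6)³ = (-6 + J)³)
X = -30 (X = 5*(-1 - 5) = 5*(-6) = -30)
(32*X)*c(2, 5) = (32*(-30))*(-6 + 5)³ = -960*(-1)³ = -960*(-1) = 960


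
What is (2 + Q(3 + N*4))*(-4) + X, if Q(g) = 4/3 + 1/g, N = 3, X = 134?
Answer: 602/5 ≈ 120.40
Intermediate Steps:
Q(g) = 4/3 + 1/g (Q(g) = 4*(⅓) + 1/g = 4/3 + 1/g)
(2 + Q(3 + N*4))*(-4) + X = (2 + (4/3 + 1/(3 + 3*4)))*(-4) + 134 = (2 + (4/3 + 1/(3 + 12)))*(-4) + 134 = (2 + (4/3 + 1/15))*(-4) + 134 = (2 + 7/5)*(-4) + 134 = (17/5)*(-4) + 134 = -68/5 + 134 = 602/5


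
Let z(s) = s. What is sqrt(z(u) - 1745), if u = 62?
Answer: 3*I*sqrt(187) ≈ 41.024*I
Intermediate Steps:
sqrt(z(u) - 1745) = sqrt(62 - 1745) = sqrt(-1683) = 3*I*sqrt(187)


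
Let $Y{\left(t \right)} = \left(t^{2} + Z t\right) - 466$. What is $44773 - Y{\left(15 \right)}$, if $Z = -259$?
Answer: $48899$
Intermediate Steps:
$Y{\left(t \right)} = -466 + t^{2} - 259 t$ ($Y{\left(t \right)} = \left(t^{2} - 259 t\right) - 466 = -466 + t^{2} - 259 t$)
$44773 - Y{\left(15 \right)} = 44773 - \left(-466 + 15^{2} - 3885\right) = 44773 - \left(-466 + 225 - 3885\right) = 44773 - -4126 = 44773 + 4126 = 48899$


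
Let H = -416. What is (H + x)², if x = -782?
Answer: 1435204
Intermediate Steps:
(H + x)² = (-416 - 782)² = (-1198)² = 1435204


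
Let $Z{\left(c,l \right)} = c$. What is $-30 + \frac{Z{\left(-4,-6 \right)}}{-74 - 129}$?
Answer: $- \frac{6086}{203} \approx -29.98$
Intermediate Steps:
$-30 + \frac{Z{\left(-4,-6 \right)}}{-74 - 129} = -30 + \frac{1}{-74 - 129} \left(-4\right) = -30 + \frac{1}{-203} \left(-4\right) = -30 - - \frac{4}{203} = -30 + \frac{4}{203} = - \frac{6086}{203}$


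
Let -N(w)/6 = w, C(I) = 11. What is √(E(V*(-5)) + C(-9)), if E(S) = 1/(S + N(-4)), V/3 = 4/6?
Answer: √2170/14 ≈ 3.3274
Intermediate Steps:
V = 2 (V = 3*(4/6) = 3*(4*(⅙)) = 3*(⅔) = 2)
N(w) = -6*w
E(S) = 1/(24 + S) (E(S) = 1/(S - 6*(-4)) = 1/(S + 24) = 1/(24 + S))
√(E(V*(-5)) + C(-9)) = √(1/(24 + 2*(-5)) + 11) = √(1/(24 - 10) + 11) = √(1/14 + 11) = √(155/14) = √2170/14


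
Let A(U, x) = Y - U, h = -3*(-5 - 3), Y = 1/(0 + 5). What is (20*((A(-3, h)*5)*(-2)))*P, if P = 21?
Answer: -13440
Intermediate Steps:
Y = ⅕ (Y = 1/5 = ⅕ ≈ 0.20000)
h = 24 (h = -3*(-8) = 24)
A(U, x) = ⅕ - U
(20*((A(-3, h)*5)*(-2)))*P = (20*(((⅕ - 1*(-3))*5)*(-2)))*21 = (20*(((⅕ + 3)*5)*(-2)))*21 = (20*(((16/5)*5)*(-2)))*21 = (20*(16*(-2)))*21 = (20*(-32))*21 = -640*21 = -13440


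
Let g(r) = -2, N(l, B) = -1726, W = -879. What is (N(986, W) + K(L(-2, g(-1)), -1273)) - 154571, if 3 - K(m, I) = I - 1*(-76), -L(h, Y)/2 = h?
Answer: -155097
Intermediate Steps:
L(h, Y) = -2*h
K(m, I) = -73 - I (K(m, I) = 3 - (I - 1*(-76)) = 3 - (I + 76) = 3 - (76 + I) = 3 + (-76 - I) = -73 - I)
(N(986, W) + K(L(-2, g(-1)), -1273)) - 154571 = (-1726 + (-73 - 1*(-1273))) - 154571 = (-1726 + (-73 + 1273)) - 154571 = (-1726 + 1200) - 154571 = -526 - 154571 = -155097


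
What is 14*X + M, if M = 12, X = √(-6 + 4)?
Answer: 12 + 14*I*√2 ≈ 12.0 + 19.799*I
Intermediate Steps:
X = I*√2 (X = √(-2) = I*√2 ≈ 1.4142*I)
14*X + M = 14*(I*√2) + 12 = 14*I*√2 + 12 = 12 + 14*I*√2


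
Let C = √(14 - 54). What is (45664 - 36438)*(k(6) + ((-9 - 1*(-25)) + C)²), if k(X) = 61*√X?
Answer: 1992816 + 562786*√6 + 590464*I*√10 ≈ 3.3714e+6 + 1.8672e+6*I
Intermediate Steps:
C = 2*I*√10 (C = √(-40) = 2*I*√10 ≈ 6.3246*I)
(45664 - 36438)*(k(6) + ((-9 - 1*(-25)) + C)²) = (45664 - 36438)*(61*√6 + ((-9 - 1*(-25)) + 2*I*√10)²) = 9226*(61*√6 + ((-9 + 25) + 2*I*√10)²) = 9226*(61*√6 + (16 + 2*I*√10)²) = 9226*((16 + 2*I*√10)² + 61*√6) = 9226*(16 + 2*I*√10)² + 562786*√6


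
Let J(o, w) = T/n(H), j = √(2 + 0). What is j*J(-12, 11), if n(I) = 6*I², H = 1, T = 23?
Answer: 23*√2/6 ≈ 5.4212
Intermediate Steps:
j = √2 ≈ 1.4142
J(o, w) = 23/6 (J(o, w) = 23/((6*1²)) = 23/((6*1)) = 23/6)
j*J(-12, 11) = √2*(23/6) = 23*√2/6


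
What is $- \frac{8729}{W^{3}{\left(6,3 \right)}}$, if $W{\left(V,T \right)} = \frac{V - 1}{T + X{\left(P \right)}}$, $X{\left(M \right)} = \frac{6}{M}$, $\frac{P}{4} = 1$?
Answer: $- \frac{6363441}{1000} \approx -6363.4$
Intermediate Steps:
$P = 4$ ($P = 4 \cdot 1 = 4$)
$W{\left(V,T \right)} = \frac{-1 + V}{\frac{3}{2} + T}$ ($W{\left(V,T \right)} = \frac{V - 1}{T + \frac{6}{4}} = \frac{-1 + V}{T + 6 \cdot \frac{1}{4}} = \frac{-1 + V}{T + \frac{3}{2}} = \frac{-1 + V}{\frac{3}{2} + T}$)
$- \frac{8729}{W^{3}{\left(6,3 \right)}} = - \frac{8729}{\left(\frac{2 \left(-1 + 6\right)}{3 + 2 \cdot 3}\right)^{3}} = - \frac{8729}{\left(2 \frac{1}{3 + 6} \cdot 5\right)^{3}} = - \frac{8729}{\left(2 \cdot \frac{1}{9} \cdot 5\right)^{3}} = - \frac{8729}{\left(\frac{10}{9}\right)^{3}} = - \frac{8729}{\frac{1000}{729}} = \left(-8729\right) \frac{729}{1000} = - \frac{6363441}{1000}$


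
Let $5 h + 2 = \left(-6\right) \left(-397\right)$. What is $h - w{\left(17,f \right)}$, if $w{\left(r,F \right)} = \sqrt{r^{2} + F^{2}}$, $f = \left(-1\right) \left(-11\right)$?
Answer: $476 - \sqrt{410} \approx 455.75$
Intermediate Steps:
$f = 11$
$w{\left(r,F \right)} = \sqrt{F^{2} + r^{2}}$
$h = 476$ ($h = - \frac{2}{5} + \frac{\left(-6\right) \left(-397\right)}{5} = - \frac{2}{5} + \frac{1}{5} \cdot 2382 = - \frac{2}{5} + \frac{2382}{5} = 476$)
$h - w{\left(17,f \right)} = 476 - \sqrt{11^{2} + 17^{2}} = 476 - \sqrt{121 + 289} = 476 - \sqrt{410}$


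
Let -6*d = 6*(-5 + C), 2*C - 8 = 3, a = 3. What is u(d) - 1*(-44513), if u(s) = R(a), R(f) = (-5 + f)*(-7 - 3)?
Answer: 44533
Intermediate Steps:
C = 11/2 (C = 4 + (1/2)*3 = 4 + 3/2 = 11/2 ≈ 5.5000)
d = -1/2 (d = -(-5 + 11/2) = -1/2 ≈ -0.50000)
R(f) = 50 - 10*f (R(f) = (-5 + f)*(-10) = 50 - 10*f)
u(s) = 20 (u(s) = 50 - 10*3 = 50 - 30 = 20)
u(d) - 1*(-44513) = 20 - 1*(-44513) = 20 + 44513 = 44533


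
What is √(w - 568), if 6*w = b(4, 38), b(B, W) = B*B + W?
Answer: I*√559 ≈ 23.643*I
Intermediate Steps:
b(B, W) = W + B² (b(B, W) = B² + W = W + B²)
w = 9 (w = (38 + 4²)/6 = (38 + 16)/6 = (⅙)*54 = 9)
√(w - 568) = √(9 - 568) = √(-559) = I*√559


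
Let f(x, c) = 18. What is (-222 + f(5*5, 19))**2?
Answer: 41616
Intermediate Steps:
(-222 + f(5*5, 19))**2 = (-222 + 18)**2 = (-204)**2 = 41616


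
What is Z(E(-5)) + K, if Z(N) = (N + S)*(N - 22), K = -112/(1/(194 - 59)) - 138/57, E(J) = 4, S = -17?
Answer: -282880/19 ≈ -14888.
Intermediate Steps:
K = -287326/19 (K = -112/(1/135) - 138*1/57 = -112/1/135 - 46/19 = -112*135 - 46/19 = -15120 - 46/19 = -287326/19 ≈ -15122.)
Z(N) = (-22 + N)*(-17 + N) (Z(N) = (N - 17)*(N - 22) = (-17 + N)*(-22 + N) = (-22 + N)*(-17 + N))
Z(E(-5)) + K = (374 + 4**2 - 39*4) - 287326/19 = (374 + 16 - 156) - 287326/19 = 234 - 287326/19 = -282880/19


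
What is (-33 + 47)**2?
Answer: 196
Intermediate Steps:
(-33 + 47)**2 = 14**2 = 196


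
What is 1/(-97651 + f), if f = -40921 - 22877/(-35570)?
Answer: -35570/4928983163 ≈ -7.2165e-6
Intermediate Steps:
f = -1455537093/35570 (f = -40921 - 22877*(-1/35570) = -40921 + 22877/35570 = -1455537093/35570 ≈ -40920.)
1/(-97651 + f) = 1/(-97651 - 1455537093/35570) = 1/(-4928983163/35570) = -35570/4928983163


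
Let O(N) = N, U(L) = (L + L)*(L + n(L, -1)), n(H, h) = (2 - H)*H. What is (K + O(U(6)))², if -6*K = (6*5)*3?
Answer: 53361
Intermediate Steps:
n(H, h) = H*(2 - H)
K = -15 (K = -6*5*3/6 = -5*3 = -⅙*90 = -15)
U(L) = 2*L*(L + L*(2 - L)) (U(L) = (L + L)*(L + L*(2 - L)) = (2*L)*(L + L*(2 - L)) = 2*L*(L + L*(2 - L)))
(K + O(U(6)))² = (-15 + 2*6²*(3 - 1*6))² = (-15 + 2*36*(3 - 6))² = (-15 + 2*36*(-3))² = (-15 - 216)² = (-231)² = 53361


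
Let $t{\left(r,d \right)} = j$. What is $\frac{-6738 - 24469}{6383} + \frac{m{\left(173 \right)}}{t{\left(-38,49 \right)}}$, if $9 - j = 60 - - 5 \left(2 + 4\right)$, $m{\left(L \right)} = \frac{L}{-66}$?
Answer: $- \frac{165728363}{34123518} \approx -4.8567$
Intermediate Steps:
$m{\left(L \right)} = - \frac{L}{66}$ ($m{\left(L \right)} = L \left(- \frac{1}{66}\right) = - \frac{L}{66}$)
$j = -81$ ($j = 9 - \left(60 - - 5 \left(2 + 4\right)\right) = 9 - \left(60 - \left(-5\right) 6\right) = 9 - \left(60 - -30\right) = 9 - \left(60 + 30\right) = 9 - 90 = -81$)
$t{\left(r,d \right)} = -81$
$\frac{-6738 - 24469}{6383} + \frac{m{\left(173 \right)}}{t{\left(-38,49 \right)}} = \frac{-6738 - 24469}{6383} + \frac{\left(- \frac{1}{66}\right) 173}{-81} = \left(-6738 - 24469\right) \frac{1}{6383} - - \frac{173}{5346} = \left(-31207\right) \frac{1}{6383} + \frac{173}{5346} = - \frac{31207}{6383} + \frac{173}{5346} = - \frac{165728363}{34123518}$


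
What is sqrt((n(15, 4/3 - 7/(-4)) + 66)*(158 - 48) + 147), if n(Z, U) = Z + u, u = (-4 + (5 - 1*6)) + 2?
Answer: sqrt(8727) ≈ 93.418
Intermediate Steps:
u = -3 (u = (-4 + (5 - 6)) + 2 = (-4 - 1) + 2 = -5 + 2 = -3)
n(Z, U) = -3 + Z (n(Z, U) = Z - 3 = -3 + Z)
sqrt((n(15, 4/3 - 7/(-4)) + 66)*(158 - 48) + 147) = sqrt(((-3 + 15) + 66)*(158 - 48) + 147) = sqrt((12 + 66)*110 + 147) = sqrt(78*110 + 147) = sqrt(8580 + 147) = sqrt(8727)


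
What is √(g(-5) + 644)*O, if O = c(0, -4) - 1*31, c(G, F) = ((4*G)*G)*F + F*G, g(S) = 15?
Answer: -31*√659 ≈ -795.80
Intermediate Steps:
c(G, F) = F*G + 4*F*G² (c(G, F) = (4*G²)*F + F*G = 4*F*G² + F*G = F*G + 4*F*G²)
O = -31 (O = -4*0*(1 + 4*0) - 1*31 = -4*0*(1 + 0) - 31 = -4*0*1 - 31 = 0 - 31 = -31)
√(g(-5) + 644)*O = √(15 + 644)*(-31) = √659*(-31) = -31*√659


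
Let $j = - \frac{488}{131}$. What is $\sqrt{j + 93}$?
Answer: $\frac{\sqrt{1532045}}{131} \approx 9.4485$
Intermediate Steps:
$j = - \frac{488}{131}$ ($j = \left(-488\right) \frac{1}{131} = - \frac{488}{131} \approx -3.7252$)
$\sqrt{j + 93} = \sqrt{- \frac{488}{131} + 93} = \sqrt{\frac{11695}{131}} = \frac{\sqrt{1532045}}{131}$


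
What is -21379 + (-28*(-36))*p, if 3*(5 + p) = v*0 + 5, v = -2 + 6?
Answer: -24739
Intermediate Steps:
v = 4
p = -10/3 (p = -5 + (4*0 + 5)/3 = -5 + (0 + 5)/3 = -5 + (⅓)*5 = -5 + 5/3 = -10/3 ≈ -3.3333)
-21379 + (-28*(-36))*p = -21379 - 28*(-36)*(-10/3) = -21379 + 1008*(-10/3) = -21379 - 3360 = -24739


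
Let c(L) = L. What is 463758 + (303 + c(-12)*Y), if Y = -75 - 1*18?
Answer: 465177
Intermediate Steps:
Y = -93 (Y = -75 - 18 = -93)
463758 + (303 + c(-12)*Y) = 463758 + (303 - 12*(-93)) = 463758 + (303 + 1116) = 463758 + 1419 = 465177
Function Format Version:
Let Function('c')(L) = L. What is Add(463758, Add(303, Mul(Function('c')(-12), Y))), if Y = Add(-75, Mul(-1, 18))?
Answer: 465177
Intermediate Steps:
Y = -93 (Y = Add(-75, -18) = -93)
Add(463758, Add(303, Mul(Function('c')(-12), Y))) = Add(463758, Add(303, Mul(-12, -93))) = Add(463758, Add(303, 1116)) = Add(463758, 1419) = 465177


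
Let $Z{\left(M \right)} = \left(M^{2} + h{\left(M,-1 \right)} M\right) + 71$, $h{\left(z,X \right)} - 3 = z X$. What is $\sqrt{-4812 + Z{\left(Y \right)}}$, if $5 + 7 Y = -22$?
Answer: $\frac{2 i \sqrt{58219}}{7} \approx 68.939 i$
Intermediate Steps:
$Y = - \frac{27}{7}$ ($Y = - \frac{5}{7} + \frac{1}{7} \left(-22\right) = - \frac{5}{7} - \frac{22}{7} = - \frac{27}{7} \approx -3.8571$)
$h{\left(z,X \right)} = 3 + X z$ ($h{\left(z,X \right)} = 3 + z X = 3 + X z$)
$Z{\left(M \right)} = 71 + M^{2} + M \left(3 - M\right)$ ($Z{\left(M \right)} = \left(M^{2} + \left(3 - M\right) M\right) + 71 = \left(M^{2} + M \left(3 - M\right)\right) + 71 = 71 + M^{2} + M \left(3 - M\right)$)
$\sqrt{-4812 + Z{\left(Y \right)}} = \sqrt{-4812 + \left(71 + 3 \left(- \frac{27}{7}\right)\right)} = \sqrt{-4812 + \left(71 - \frac{81}{7}\right)} = \sqrt{-4812 + \frac{416}{7}} = \sqrt{- \frac{33268}{7}} = \frac{2 i \sqrt{58219}}{7}$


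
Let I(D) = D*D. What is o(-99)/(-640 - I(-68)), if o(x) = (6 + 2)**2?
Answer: -4/329 ≈ -0.012158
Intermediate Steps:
I(D) = D**2
o(x) = 64 (o(x) = 8**2 = 64)
o(-99)/(-640 - I(-68)) = 64/(-640 - 1*(-68)**2) = 64/(-640 - 1*4624) = 64/(-640 - 4624) = 64/(-5264) = 64*(-1/5264) = -4/329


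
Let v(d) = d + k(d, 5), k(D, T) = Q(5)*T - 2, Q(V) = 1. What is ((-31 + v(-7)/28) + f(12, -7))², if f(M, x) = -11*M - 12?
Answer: 1503076/49 ≈ 30675.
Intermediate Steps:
f(M, x) = -12 - 11*M
k(D, T) = -2 + T (k(D, T) = 1*T - 2 = T - 2 = -2 + T)
v(d) = 3 + d (v(d) = d + (-2 + 5) = d + 3 = 3 + d)
((-31 + v(-7)/28) + f(12, -7))² = ((-31 + (3 - 7)/28) + (-12 - 11*12))² = ((-31 - 4*1/28) + (-12 - 132))² = ((-31 - ⅐) - 144)² = (-218/7 - 144)² = (-1226/7)² = 1503076/49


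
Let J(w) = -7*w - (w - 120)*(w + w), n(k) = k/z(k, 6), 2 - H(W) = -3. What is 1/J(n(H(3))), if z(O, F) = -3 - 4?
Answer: -49/8205 ≈ -0.0059720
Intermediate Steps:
H(W) = 5 (H(W) = 2 - 1*(-3) = 2 + 3 = 5)
z(O, F) = -7
n(k) = -k/7 (n(k) = k/(-7) = k*(-1/7) = -k/7)
J(w) = -7*w - 2*w*(-120 + w) (J(w) = -7*w - (-120 + w)*2*w = -7*w - 2*w*(-120 + w))
1/J(n(H(3))) = 1/((-1/7*5)*(233 - (-2)*5/7)) = 1/(-5*(233 - 2*(-5/7))/7) = 1/(-5*(233 + 10/7)/7) = 1/(-5/7*1641/7) = 1/(-8205/49) = -49/8205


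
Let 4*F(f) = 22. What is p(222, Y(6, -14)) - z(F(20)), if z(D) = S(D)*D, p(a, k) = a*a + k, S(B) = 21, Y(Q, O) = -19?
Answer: 98299/2 ≈ 49150.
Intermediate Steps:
p(a, k) = k + a² (p(a, k) = a² + k = k + a²)
F(f) = 11/2 (F(f) = (¼)*22 = 11/2)
z(D) = 21*D
p(222, Y(6, -14)) - z(F(20)) = (-19 + 222²) - 21*11/2 = (-19 + 49284) - 1*231/2 = 49265 - 231/2 = 98299/2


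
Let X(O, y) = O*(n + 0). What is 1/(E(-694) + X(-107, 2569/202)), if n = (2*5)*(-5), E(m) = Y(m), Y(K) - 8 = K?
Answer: 1/4664 ≈ 0.00021441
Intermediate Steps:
Y(K) = 8 + K
E(m) = 8 + m
n = -50 (n = 10*(-5) = -50)
X(O, y) = -50*O (X(O, y) = O*(-50 + 0) = O*(-50) = -50*O)
1/(E(-694) + X(-107, 2569/202)) = 1/((8 - 694) - 50*(-107)) = 1/(-686 + 5350) = 1/4664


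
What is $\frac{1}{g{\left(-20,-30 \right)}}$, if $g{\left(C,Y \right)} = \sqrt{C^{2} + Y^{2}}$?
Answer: $\frac{\sqrt{13}}{130} \approx 0.027735$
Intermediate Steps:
$\frac{1}{g{\left(-20,-30 \right)}} = \frac{1}{\sqrt{\left(-20\right)^{2} + \left(-30\right)^{2}}} = \frac{1}{\sqrt{400 + 900}} = \frac{1}{\sqrt{1300}} = \frac{1}{10 \sqrt{13}} = \frac{\sqrt{13}}{130}$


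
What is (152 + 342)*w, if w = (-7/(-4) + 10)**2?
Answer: 545623/8 ≈ 68203.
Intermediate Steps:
w = 2209/16 (w = (-7*(-1/4) + 10)**2 = (7/4 + 10)**2 = (47/4)**2 = 2209/16 ≈ 138.06)
(152 + 342)*w = (152 + 342)*(2209/16) = 494*(2209/16) = 545623/8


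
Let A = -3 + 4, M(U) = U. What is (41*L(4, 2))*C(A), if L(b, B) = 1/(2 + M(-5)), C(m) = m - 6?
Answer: 205/3 ≈ 68.333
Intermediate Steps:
A = 1
C(m) = -6 + m
L(b, B) = -⅓ (L(b, B) = 1/(2 - 5) = 1/(-3) = -⅓)
(41*L(4, 2))*C(A) = (41*(-⅓))*(-6 + 1) = -41/3*(-5) = 205/3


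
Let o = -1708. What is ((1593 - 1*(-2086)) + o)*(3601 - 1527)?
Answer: 4087854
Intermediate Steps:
((1593 - 1*(-2086)) + o)*(3601 - 1527) = ((1593 - 1*(-2086)) - 1708)*(3601 - 1527) = ((1593 + 2086) - 1708)*2074 = (3679 - 1708)*2074 = 1971*2074 = 4087854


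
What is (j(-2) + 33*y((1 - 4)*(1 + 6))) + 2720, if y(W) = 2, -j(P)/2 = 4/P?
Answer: 2790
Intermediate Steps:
j(P) = -8/P
(j(-2) + 33*y((1 - 4)*(1 + 6))) + 2720 = (-8/(-2) + 33*2) + 2720 = (-8*(-1/2) + 66) + 2720 = (4 + 66) + 2720 = 70 + 2720 = 2790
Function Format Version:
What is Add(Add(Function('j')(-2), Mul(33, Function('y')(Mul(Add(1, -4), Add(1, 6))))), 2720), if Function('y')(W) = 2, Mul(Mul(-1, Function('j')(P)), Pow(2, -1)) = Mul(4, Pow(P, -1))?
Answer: 2790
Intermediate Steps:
Function('j')(P) = Mul(-8, Pow(P, -1)) (Function('j')(P) = Mul(-2, Mul(4, Pow(P, -1))) = Mul(-8, Pow(P, -1)))
Add(Add(Function('j')(-2), Mul(33, Function('y')(Mul(Add(1, -4), Add(1, 6))))), 2720) = Add(Add(Mul(-8, Pow(-2, -1)), Mul(33, 2)), 2720) = Add(Add(Mul(-8, Rational(-1, 2)), 66), 2720) = Add(Add(4, 66), 2720) = Add(70, 2720) = 2790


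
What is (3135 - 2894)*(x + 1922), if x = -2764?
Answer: -202922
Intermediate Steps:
(3135 - 2894)*(x + 1922) = (3135 - 2894)*(-2764 + 1922) = 241*(-842) = -202922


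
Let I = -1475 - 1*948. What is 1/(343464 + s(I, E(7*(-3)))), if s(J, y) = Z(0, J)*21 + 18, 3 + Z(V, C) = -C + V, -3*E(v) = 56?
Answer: 1/394302 ≈ 2.5361e-6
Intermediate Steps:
E(v) = -56/3 (E(v) = -⅓*56 = -56/3)
I = -2423 (I = -1475 - 948 = -2423)
Z(V, C) = -3 + V - C (Z(V, C) = -3 + (-C + V) = -3 + (V - C) = -3 + V - C)
s(J, y) = -45 - 21*J (s(J, y) = (-3 + 0 - J)*21 + 18 = (-3 - J)*21 + 18 = (-63 - 21*J) + 18 = -45 - 21*J)
1/(343464 + s(I, E(7*(-3)))) = 1/(343464 + (-45 - 21*(-2423))) = 1/(343464 + (-45 + 50883)) = 1/(343464 + 50838) = 1/394302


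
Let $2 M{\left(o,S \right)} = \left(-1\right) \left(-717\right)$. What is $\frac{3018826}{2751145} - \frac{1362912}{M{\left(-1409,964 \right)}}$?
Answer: $- \frac{2498990856746}{657523655} \approx -3800.6$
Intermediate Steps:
$M{\left(o,S \right)} = \frac{717}{2}$ ($M{\left(o,S \right)} = \frac{\left(-1\right) \left(-717\right)}{2} = \frac{1}{2} \cdot 717 = \frac{717}{2}$)
$\frac{3018826}{2751145} - \frac{1362912}{M{\left(-1409,964 \right)}} = \frac{3018826}{2751145} - \frac{1362912}{\frac{717}{2}} = 3018826 \cdot \frac{1}{2751145} - \frac{908608}{239} = \frac{3018826}{2751145} - \frac{908608}{239} = - \frac{2498990856746}{657523655}$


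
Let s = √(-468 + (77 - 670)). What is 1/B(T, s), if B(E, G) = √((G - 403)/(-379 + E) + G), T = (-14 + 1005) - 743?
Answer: √1703/(13*√(31 + 10*I*√1061)) ≈ 0.12984 - 0.11807*I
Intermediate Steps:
s = I*√1061 (s = √(-468 - 593) = √(-1061) = I*√1061 ≈ 32.573*I)
T = 248 (T = 991 - 743 = 248)
B(E, G) = √(G + (-403 + G)/(-379 + E)) (B(E, G) = √((-403 + G)/(-379 + E) + G) = √(G + (-403 + G)/(-379 + E)))
1/B(T, s) = 1/(√((-403 + I*√1061 + (I*√1061)*(-379 + 248))/(-379 + 248))) = 1/(√((-403 + I*√1061 + (I*√1061)*(-131))/(-131))) = 1/(√(-(-403 + I*√1061 - 131*I*√1061)/131)) = 1/(√(-(-403 - 130*I*√1061)/131)) = 1/(√(403/131 + 130*I*√1061/131)) = (403/131 + 130*I*√1061/131)^(-½)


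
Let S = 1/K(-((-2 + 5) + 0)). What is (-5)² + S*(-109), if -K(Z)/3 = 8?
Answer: 709/24 ≈ 29.542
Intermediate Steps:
K(Z) = -24 (K(Z) = -3*8 = -24)
S = -1/24 (S = 1/(-24) = -1/24 ≈ -0.041667)
(-5)² + S*(-109) = (-5)² - 1/24*(-109) = 25 + 109/24 = 709/24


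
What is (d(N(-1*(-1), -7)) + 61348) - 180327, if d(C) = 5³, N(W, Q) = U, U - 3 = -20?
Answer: -118854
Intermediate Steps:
U = -17 (U = 3 - 20 = -17)
N(W, Q) = -17
d(C) = 125
(d(N(-1*(-1), -7)) + 61348) - 180327 = (125 + 61348) - 180327 = 61473 - 180327 = -118854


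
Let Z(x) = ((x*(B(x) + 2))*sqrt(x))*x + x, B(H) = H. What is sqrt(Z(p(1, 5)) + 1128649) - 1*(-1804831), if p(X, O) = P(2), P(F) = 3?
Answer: 1804831 + sqrt(1128652 + 45*sqrt(3)) ≈ 1.8059e+6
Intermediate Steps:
p(X, O) = 3
Z(x) = x + x**(5/2)*(2 + x) (Z(x) = ((x*(x + 2))*sqrt(x))*x + x = ((x*(2 + x))*sqrt(x))*x + x = (x**(3/2)*(2 + x))*x + x = x**(5/2)*(2 + x) + x = x + x**(5/2)*(2 + x))
sqrt(Z(p(1, 5)) + 1128649) - 1*(-1804831) = sqrt((3 + 3**(7/2) + 2*3**(5/2)) + 1128649) - 1*(-1804831) = sqrt((3 + 27*sqrt(3) + 2*(9*sqrt(3))) + 1128649) + 1804831 = sqrt((3 + 27*sqrt(3) + 18*sqrt(3)) + 1128649) + 1804831 = sqrt((3 + 45*sqrt(3)) + 1128649) + 1804831 = sqrt(1128652 + 45*sqrt(3)) + 1804831 = 1804831 + sqrt(1128652 + 45*sqrt(3))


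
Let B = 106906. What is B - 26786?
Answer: 80120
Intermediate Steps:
B - 26786 = 106906 - 26786 = 80120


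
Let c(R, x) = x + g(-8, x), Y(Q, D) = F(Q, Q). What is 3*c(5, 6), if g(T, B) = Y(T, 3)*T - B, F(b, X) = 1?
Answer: -24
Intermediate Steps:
Y(Q, D) = 1
g(T, B) = T - B (g(T, B) = 1*T - B = T - B)
c(R, x) = -8 (c(R, x) = x + (-8 - x) = -8)
3*c(5, 6) = 3*(-8) = -24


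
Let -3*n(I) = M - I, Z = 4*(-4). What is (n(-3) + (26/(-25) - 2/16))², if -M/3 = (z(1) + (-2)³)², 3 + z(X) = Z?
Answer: 21131564689/40000 ≈ 5.2829e+5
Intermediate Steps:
Z = -16
z(X) = -19 (z(X) = -3 - 16 = -19)
M = -2187 (M = -3*(-19 + (-2)³)² = -3*(-19 - 8)² = -3*(-27)² = -3*729 = -2187)
n(I) = 729 + I/3 (n(I) = -(-2187 - I)/3 = 729 + I/3)
(n(-3) + (26/(-25) - 2/16))² = ((729 + (⅓)*(-3)) + (26/(-25) - 2/16))² = ((729 - 1) + (26*(-1/25) - 2*1/16))² = (728 + (-26/25 - ⅛))² = (728 - 233/200)² = (145367/200)² = 21131564689/40000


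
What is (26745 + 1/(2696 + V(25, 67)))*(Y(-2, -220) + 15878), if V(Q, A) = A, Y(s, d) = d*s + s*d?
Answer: 137595163832/307 ≈ 4.4819e+8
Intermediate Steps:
Y(s, d) = 2*d*s (Y(s, d) = d*s + d*s = 2*d*s)
(26745 + 1/(2696 + V(25, 67)))*(Y(-2, -220) + 15878) = (26745 + 1/(2696 + 67))*(2*(-220)*(-2) + 15878) = (26745 + 1/2763)*(880 + 15878) = (26745 + 1/2763)*16758 = (73896436/2763)*16758 = 137595163832/307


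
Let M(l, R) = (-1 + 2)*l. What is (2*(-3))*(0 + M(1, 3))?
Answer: -6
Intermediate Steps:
M(l, R) = l (M(l, R) = 1*l = l)
(2*(-3))*(0 + M(1, 3)) = (2*(-3))*(0 + 1) = -6*1 = -6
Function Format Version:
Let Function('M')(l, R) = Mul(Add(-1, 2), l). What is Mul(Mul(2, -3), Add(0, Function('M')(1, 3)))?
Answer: -6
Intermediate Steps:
Function('M')(l, R) = l (Function('M')(l, R) = Mul(1, l) = l)
Mul(Mul(2, -3), Add(0, Function('M')(1, 3))) = Mul(Mul(2, -3), Add(0, 1)) = Mul(-6, 1) = -6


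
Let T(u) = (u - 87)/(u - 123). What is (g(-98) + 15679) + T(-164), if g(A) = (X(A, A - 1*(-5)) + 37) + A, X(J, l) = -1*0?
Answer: 4482617/287 ≈ 15619.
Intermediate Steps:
T(u) = (-87 + u)/(-123 + u)
X(J, l) = 0
g(A) = 37 + A (g(A) = (0 + 37) + A = 37 + A)
(g(-98) + 15679) + T(-164) = ((37 - 98) + 15679) + (-87 - 164)/(-123 - 164) = (-61 + 15679) - 251/(-287) = 15618 - 1/287*(-251) = 15618 + 251/287 = 4482617/287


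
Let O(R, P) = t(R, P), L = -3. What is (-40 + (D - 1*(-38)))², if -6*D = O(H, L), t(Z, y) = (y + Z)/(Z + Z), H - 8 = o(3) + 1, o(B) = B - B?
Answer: 1369/324 ≈ 4.2253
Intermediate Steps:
o(B) = 0
H = 9 (H = 8 + (0 + 1) = 8 + 1 = 9)
t(Z, y) = (Z + y)/(2*Z) (t(Z, y) = (Z + y)/((2*Z)) = (Z + y)*(1/(2*Z)) = (Z + y)/(2*Z))
O(R, P) = (P + R)/(2*R) (O(R, P) = (R + P)/(2*R) = (P + R)/(2*R))
D = -1/18 (D = -(-3 + 9)/(12*9) = -6/(12*9) = -⅙*⅓ = -1/18 ≈ -0.055556)
(-40 + (D - 1*(-38)))² = (-40 + (-1/18 - 1*(-38)))² = (-40 + (-1/18 + 38))² = (-40 + 683/18)² = (-37/18)² = 1369/324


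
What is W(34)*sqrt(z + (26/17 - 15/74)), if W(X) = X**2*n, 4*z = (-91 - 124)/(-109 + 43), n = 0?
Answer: 0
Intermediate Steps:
z = 215/264 (z = ((-91 - 124)/(-109 + 43))/4 = (-215/(-66))/4 = (-215*(-1/66))/4 = (1/4)*(215/66) = 215/264 ≈ 0.81439)
W(X) = 0 (W(X) = X**2*0 = 0)
W(34)*sqrt(z + (26/17 - 15/74)) = 0*sqrt(215/264 + (26/17 - 15/74)) = 0*sqrt(215/264 + 1669/1258) = 0*sqrt(355543/166056) = 0*(sqrt(14760012102)/83028) = 0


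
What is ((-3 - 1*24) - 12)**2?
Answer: 1521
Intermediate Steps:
((-3 - 1*24) - 12)**2 = ((-3 - 24) - 12)**2 = (-27 - 12)**2 = (-39)**2 = 1521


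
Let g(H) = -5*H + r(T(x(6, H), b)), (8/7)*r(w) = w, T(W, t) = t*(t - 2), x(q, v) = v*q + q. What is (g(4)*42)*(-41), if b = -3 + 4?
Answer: 143787/4 ≈ 35947.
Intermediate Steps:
b = 1
x(q, v) = q + q*v (x(q, v) = q*v + q = q + q*v)
T(W, t) = t*(-2 + t)
r(w) = 7*w/8
g(H) = -7/8 - 5*H (g(H) = -5*H + 7*(1*(-2 + 1))/8 = -5*H + 7*(1*(-1))/8 = -5*H + (7/8)*(-1) = -5*H - 7/8 = -7/8 - 5*H)
(g(4)*42)*(-41) = ((-7/8 - 5*4)*42)*(-41) = ((-7/8 - 20)*42)*(-41) = -167/8*42*(-41) = -3507/4*(-41) = 143787/4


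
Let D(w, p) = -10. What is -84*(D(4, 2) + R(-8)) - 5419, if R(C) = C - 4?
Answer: -3571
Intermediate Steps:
R(C) = -4 + C
-84*(D(4, 2) + R(-8)) - 5419 = -84*(-10 + (-4 - 8)) - 5419 = -84*(-10 - 12) - 5419 = -84*(-22) - 5419 = 1848 - 5419 = -3571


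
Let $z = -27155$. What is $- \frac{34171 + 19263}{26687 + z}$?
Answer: $\frac{26717}{234} \approx 114.18$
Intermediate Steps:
$- \frac{34171 + 19263}{26687 + z} = - \frac{34171 + 19263}{26687 - 27155} = - \frac{53434}{-468} = - \frac{53434 \left(-1\right)}{468} = \left(-1\right) \left(- \frac{26717}{234}\right) = \frac{26717}{234}$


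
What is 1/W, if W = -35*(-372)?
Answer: 1/13020 ≈ 7.6805e-5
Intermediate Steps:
W = 13020
1/W = 1/13020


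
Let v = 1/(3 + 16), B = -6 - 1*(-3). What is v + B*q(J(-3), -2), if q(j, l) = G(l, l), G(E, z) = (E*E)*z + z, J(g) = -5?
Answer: 571/19 ≈ 30.053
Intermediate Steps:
B = -3 (B = -6 + 3 = -3)
v = 1/19 ≈ 0.052632
G(E, z) = z + z*E² (G(E, z) = E²*z + z = z*E² + z = z + z*E²)
q(j, l) = l*(1 + l²)
v + B*q(J(-3), -2) = 1/19 - 3*(-2 + (-2)³) = 1/19 - 3*(-2 - 8) = 1/19 - 3*(-10) = 1/19 + 30 = 571/19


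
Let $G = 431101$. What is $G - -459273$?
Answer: $890374$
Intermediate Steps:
$G - -459273 = 431101 - -459273 = 431101 + 459273 = 890374$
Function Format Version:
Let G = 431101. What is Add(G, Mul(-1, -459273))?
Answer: 890374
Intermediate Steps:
Add(G, Mul(-1, -459273)) = Add(431101, Mul(-1, -459273)) = Add(431101, 459273) = 890374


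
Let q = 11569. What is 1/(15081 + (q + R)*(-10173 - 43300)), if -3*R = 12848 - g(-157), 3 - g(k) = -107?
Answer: -1/391567698 ≈ -2.5538e-9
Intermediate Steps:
g(k) = 110 (g(k) = 3 - 1*(-107) = 3 + 107 = 110)
R = -4246 (R = -(12848 - 1*110)/3 = -(12848 - 110)/3 = -⅓*12738 = -4246)
1/(15081 + (q + R)*(-10173 - 43300)) = 1/(15081 + (11569 - 4246)*(-10173 - 43300)) = 1/(15081 + 7323*(-53473)) = 1/(15081 - 391582779) = 1/(-391567698) = -1/391567698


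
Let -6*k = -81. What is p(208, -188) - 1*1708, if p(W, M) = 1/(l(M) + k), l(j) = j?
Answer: -596094/349 ≈ -1708.0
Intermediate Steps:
k = 27/2 (k = -1/6*(-81) = 27/2 ≈ 13.500)
p(W, M) = 1/(27/2 + M) (p(W, M) = 1/(M + 27/2) = 1/(27/2 + M))
p(208, -188) - 1*1708 = 2/(27 + 2*(-188)) - 1*1708 = 2/(27 - 376) - 1708 = 2/(-349) - 1708 = 2*(-1/349) - 1708 = -2/349 - 1708 = -596094/349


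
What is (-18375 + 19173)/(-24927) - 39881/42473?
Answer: -48952721/50415451 ≈ -0.97099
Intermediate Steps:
(-18375 + 19173)/(-24927) - 39881/42473 = 798*(-1/24927) - 39881*1/42473 = -38/1187 - 39881/42473 = -48952721/50415451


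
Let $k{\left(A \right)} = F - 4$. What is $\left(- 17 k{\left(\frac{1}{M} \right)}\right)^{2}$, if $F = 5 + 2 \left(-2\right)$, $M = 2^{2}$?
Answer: $2601$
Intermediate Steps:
$M = 4$
$F = 1$ ($F = 5 - 4 = 1$)
$k{\left(A \right)} = -3$ ($k{\left(A \right)} = 1 - 4 = -3$)
$\left(- 17 k{\left(\frac{1}{M} \right)}\right)^{2} = \left(\left(-17\right) \left(-3\right)\right)^{2} = 51^{2} = 2601$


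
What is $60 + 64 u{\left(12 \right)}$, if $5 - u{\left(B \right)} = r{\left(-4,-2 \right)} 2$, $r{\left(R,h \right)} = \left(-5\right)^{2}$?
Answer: $-2820$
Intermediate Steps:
$r{\left(R,h \right)} = 25$
$u{\left(B \right)} = -45$ ($u{\left(B \right)} = 5 - 25 \cdot 2 = 5 - 50 = -45$)
$60 + 64 u{\left(12 \right)} = 60 + 64 \left(-45\right) = 60 - 2880 = -2820$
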